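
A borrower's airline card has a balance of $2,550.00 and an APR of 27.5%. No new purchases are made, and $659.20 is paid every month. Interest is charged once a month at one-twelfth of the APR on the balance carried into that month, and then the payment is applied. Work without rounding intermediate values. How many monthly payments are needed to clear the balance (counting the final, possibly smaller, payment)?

Monthly rate r = 27.5%/12 = 2.29167% = 0.0229167.
Recurrence: B ← B·(1+r) − $659.20.
Month 1: interest $58.44; balance after payment $1,949.24.
Month 2: interest $44.67; balance after payment $1,334.71.
Month 3: interest $30.59; balance after payment $706.09.
Month 4: interest $16.18; balance after payment $63.08.
Month 5: interest $1.45; balance after payment $0.00.

5 payments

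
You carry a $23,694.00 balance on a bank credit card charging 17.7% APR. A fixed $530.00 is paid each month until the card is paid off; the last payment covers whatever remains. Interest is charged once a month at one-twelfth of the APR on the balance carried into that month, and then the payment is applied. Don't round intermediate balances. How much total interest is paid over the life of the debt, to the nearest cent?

$15,293.23

Monthly rate r = 17.7%/12 = 1.475% = 0.01475.
Payoff takes n = ⌈−ln(1 − rB₀/P)/ln(1+r)⌉ = ⌈73.559⌉ = 74 payments; the last is $297.23.
Total paid = 73·$530.00 + $297.23 = $38,987.23.
Total interest = total paid − principal = $38,987.23 − $23,694.00 = $15,293.23.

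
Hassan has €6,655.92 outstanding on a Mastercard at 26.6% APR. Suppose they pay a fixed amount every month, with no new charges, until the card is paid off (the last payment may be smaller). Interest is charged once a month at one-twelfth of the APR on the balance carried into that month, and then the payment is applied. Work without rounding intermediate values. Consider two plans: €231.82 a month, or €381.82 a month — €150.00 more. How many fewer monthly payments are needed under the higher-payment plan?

Monthly rate r = 26.6%/12 = 2.21667% = 0.0221667.
At €231.82/mo: n = ⌈−ln(1 − rB₀/P)/ln(1+r)⌉ = 47 payments (last €35.02); total interest = total paid − €6,655.92 = €4,042.82.
At €381.82/mo: 23 payments (last €106.90); total interest €1,851.02.
Payments saved = 47 − 23 = 24.

24 fewer payments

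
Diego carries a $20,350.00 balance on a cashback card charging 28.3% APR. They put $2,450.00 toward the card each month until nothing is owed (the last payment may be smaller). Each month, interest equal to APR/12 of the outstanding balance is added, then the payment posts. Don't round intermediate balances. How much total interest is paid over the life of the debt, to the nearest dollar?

Monthly rate r = 28.3%/12 = 2.35833% = 0.0235833.
Payoff takes n = ⌈−ln(1 − rB₀/P)/ln(1+r)⌉ = ⌈9.353⌉ = 10 payments; the last is $871.39.
Total paid = 9·$2,450.00 + $871.39 = $22,921.39.
Total interest = total paid − principal = $22,921.39 − $20,350.00 = $2,571.39.

$2,571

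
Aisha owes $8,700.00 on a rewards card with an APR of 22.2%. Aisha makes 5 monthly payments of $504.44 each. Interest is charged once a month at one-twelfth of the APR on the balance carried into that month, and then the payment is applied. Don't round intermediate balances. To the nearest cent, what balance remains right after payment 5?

Monthly rate r = 22.2%/12 = 1.85% = 0.0185.
Each month: B ← B·(1+r) − $504.44.
Month 1: interest $160.95; balance after payment $8,356.51.
Month 2: interest $154.60; balance after payment $8,006.67.
Month 3: interest $148.12; balance after payment $7,650.35.
Month 4: interest $141.53; balance after payment $7,287.44.
Month 5: interest $134.82; balance after payment $6,917.82.

$6,917.82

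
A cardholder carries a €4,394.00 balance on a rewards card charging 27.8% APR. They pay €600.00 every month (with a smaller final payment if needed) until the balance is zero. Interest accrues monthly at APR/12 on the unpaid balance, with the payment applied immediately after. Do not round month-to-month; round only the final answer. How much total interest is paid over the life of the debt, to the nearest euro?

€477

Monthly rate r = 27.8%/12 = 2.31667% = 0.0231667.
Payoff takes n = ⌈−ln(1 − rB₀/P)/ln(1+r)⌉ = ⌈8.118⌉ = 9 payments; the last is €71.39.
Total paid = 8·€600.00 + €71.39 = €4,871.39.
Total interest = total paid − principal = €4,871.39 − €4,394.00 = €477.39.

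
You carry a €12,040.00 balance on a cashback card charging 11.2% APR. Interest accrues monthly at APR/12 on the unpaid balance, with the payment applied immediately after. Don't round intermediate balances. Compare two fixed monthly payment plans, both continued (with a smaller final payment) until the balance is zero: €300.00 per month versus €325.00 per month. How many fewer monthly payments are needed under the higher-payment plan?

Monthly rate r = 11.2%/12 = 0.933333% = 0.00933333.
At €300.00/mo: n = ⌈−ln(1 − rB₀/P)/ln(1+r)⌉ = 51 payments (last €156.19); total interest = total paid − €12,040.00 = €3,116.19.
At €325.00/mo: 46 payments (last €218.46); total interest €2,803.46.
Payments saved = 51 − 46 = 5.

5 fewer payments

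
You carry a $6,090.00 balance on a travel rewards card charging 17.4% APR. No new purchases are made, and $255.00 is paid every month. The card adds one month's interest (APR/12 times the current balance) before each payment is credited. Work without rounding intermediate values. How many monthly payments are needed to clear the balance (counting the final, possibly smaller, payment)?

30 months

Monthly rate r = 17.4%/12 = 1.45% = 0.0145.
Recurrence: B ← B·(1+r) − $255.00.
Month 1: interest $88.30; balance after payment $5,923.31.
Month 2: interest $85.89; balance after payment $5,754.19.
Closed form: n = −ln(1 − rB₀/P)/ln(1+r) = −ln(0.65371)/ln(1.0145) ≈ 29.529, so the balance reaches zero during payment 30.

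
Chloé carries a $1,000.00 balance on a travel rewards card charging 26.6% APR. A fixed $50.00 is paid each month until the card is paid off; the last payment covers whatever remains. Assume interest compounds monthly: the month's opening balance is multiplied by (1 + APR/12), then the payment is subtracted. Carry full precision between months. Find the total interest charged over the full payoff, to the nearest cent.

$336.03

Monthly rate r = 26.6%/12 = 2.21667% = 0.0221667.
Payoff takes n = ⌈−ln(1 − rB₀/P)/ln(1+r)⌉ = ⌈26.718⌉ = 27 payments; the last is $36.03.
Total paid = 26·$50.00 + $36.03 = $1,336.03.
Total interest = total paid − principal = $1,336.03 − $1,000.00 = $336.03.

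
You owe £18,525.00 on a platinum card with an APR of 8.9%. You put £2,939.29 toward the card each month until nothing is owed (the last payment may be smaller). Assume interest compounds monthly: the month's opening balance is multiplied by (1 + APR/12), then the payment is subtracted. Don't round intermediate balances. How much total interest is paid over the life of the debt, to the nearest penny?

£519.93

Monthly rate r = 8.9%/12 = 0.741667% = 0.00741667.
Payoff takes n = ⌈−ln(1 − rB₀/P)/ln(1+r)⌉ = ⌈6.479⌉ = 7 payments; the last is £1,409.19.
Total paid = 6·£2,939.29 + £1,409.19 = £19,044.93.
Total interest = total paid − principal = £19,044.93 − £18,525.00 = £519.93.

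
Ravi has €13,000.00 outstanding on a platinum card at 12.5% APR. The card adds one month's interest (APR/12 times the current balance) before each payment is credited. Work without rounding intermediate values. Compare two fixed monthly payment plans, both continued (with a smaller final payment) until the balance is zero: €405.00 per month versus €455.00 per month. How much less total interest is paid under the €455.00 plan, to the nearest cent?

€395.56

Monthly rate r = 12.5%/12 = 1.04167% = 0.0104167.
At €405.00/mo: n = ⌈−ln(1 − rB₀/P)/ln(1+r)⌉ = 40 payments (last €112.23); total interest = total paid − €13,000.00 = €2,907.23.
At €455.00/mo: 35 payments (last €41.67); total interest €2,511.67.
Interest saved = €2,907.23 − €2,511.67 = €395.56.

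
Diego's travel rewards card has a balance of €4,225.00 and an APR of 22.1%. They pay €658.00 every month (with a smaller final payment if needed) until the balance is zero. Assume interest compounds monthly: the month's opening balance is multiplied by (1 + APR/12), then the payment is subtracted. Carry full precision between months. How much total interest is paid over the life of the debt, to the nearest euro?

Monthly rate r = 22.1%/12 = 1.84167% = 0.0184167.
Payoff takes n = ⌈−ln(1 − rB₀/P)/ln(1+r)⌉ = ⌈6.896⌉ = 7 payments; the last is €590.27.
Total paid = 6·€658.00 + €590.27 = €4,538.27.
Total interest = total paid − principal = €4,538.27 − €4,225.00 = €313.27.

€313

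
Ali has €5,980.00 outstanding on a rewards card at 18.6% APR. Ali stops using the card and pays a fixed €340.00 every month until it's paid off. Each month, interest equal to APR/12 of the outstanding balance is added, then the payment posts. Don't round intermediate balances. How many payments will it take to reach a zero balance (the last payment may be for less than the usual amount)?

21 payments

Monthly rate r = 18.6%/12 = 1.55% = 0.0155.
Recurrence: B ← B·(1+r) − €340.00.
Month 1: interest €92.69; balance after payment €5,732.69.
Month 2: interest €88.86; balance after payment €5,481.55.
Closed form: n = −ln(1 − rB₀/P)/ln(1+r) = −ln(0.72738)/ln(1.0155) ≈ 20.694, so the balance reaches zero during payment 21.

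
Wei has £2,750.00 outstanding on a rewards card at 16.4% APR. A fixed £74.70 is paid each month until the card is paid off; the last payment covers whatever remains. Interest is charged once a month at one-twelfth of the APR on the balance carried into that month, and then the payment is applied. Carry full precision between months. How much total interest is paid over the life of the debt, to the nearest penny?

£1,099.08

Monthly rate r = 16.4%/12 = 1.36667% = 0.0136667.
Payoff takes n = ⌈−ln(1 − rB₀/P)/ln(1+r)⌉ = ⌈51.526⌉ = 52 payments; the last is £39.38.
Total paid = 51·£74.70 + £39.38 = £3,849.08.
Total interest = total paid − principal = £3,849.08 − £2,750.00 = £1,099.08.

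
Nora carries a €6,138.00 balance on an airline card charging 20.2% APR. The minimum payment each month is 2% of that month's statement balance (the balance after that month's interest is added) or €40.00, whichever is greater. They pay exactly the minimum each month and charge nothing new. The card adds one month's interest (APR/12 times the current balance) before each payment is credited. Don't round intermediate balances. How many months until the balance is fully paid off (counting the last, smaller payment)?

Monthly rate r = 20.2%/12 = 1.68333% = 0.0168333.
While 2% of the post-interest balance exceeds €40.00, each month B ← (B·(1+r))·(1 − 0.02), i.e. B shrinks by the factor (1+r)·0.98 = 0.9965.
This holds for months 1–325. Entering month 326 the balance is €1,961.91; 2% of the post-interest balance is now below €40.00, so the flat €40.00 minimum applies from here.
From month 326 a fixed €40.00 at rate r clears €1,961.91 in 105 more payments. Total: 325 + 105 = 430 months.

430 months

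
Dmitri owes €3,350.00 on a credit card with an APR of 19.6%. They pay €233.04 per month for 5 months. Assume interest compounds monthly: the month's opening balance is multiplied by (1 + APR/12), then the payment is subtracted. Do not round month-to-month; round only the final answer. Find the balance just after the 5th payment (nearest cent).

Monthly rate r = 19.6%/12 = 1.63333% = 0.0163333.
Each month: B ← B·(1+r) − €233.04.
Month 1: interest €54.72; balance after payment €3,171.68.
Month 2: interest €51.80; balance after payment €2,990.44.
Month 3: interest €48.84; balance after payment €2,806.24.
Month 4: interest €45.84; balance after payment €2,619.04.
Month 5: interest €42.78; balance after payment €2,428.78.

€2,428.78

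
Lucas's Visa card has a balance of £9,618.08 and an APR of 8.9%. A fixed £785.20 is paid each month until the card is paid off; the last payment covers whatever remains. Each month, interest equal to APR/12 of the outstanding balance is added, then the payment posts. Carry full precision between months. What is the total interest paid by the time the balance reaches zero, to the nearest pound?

£503

Monthly rate r = 8.9%/12 = 0.741667% = 0.00741667.
Payoff takes n = ⌈−ln(1 − rB₀/P)/ln(1+r)⌉ = ⌈12.889⌉ = 13 payments; the last is £698.61.
Total paid = 12·£785.20 + £698.61 = £10,121.01.
Total interest = total paid − principal = £10,121.01 − £9,618.08 = £502.93.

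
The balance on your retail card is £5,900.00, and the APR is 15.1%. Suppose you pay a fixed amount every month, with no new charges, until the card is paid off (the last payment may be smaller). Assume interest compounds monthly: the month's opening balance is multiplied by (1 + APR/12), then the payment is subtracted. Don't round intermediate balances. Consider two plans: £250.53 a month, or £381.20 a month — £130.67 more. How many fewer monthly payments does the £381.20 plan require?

Monthly rate r = 15.1%/12 = 1.25833% = 0.0125833.
At £250.53/mo: n = ⌈−ln(1 − rB₀/P)/ln(1+r)⌉ = 29 payments (last £26.65); total interest = total paid − £5,900.00 = £1,141.49.
At £381.20/mo: 18 payments (last £123.38); total interest £703.78.
Payments saved = 29 − 18 = 11.

11 fewer payments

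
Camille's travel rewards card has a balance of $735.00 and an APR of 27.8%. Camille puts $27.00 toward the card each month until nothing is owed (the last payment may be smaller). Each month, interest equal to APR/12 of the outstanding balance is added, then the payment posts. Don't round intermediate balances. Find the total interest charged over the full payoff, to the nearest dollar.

Monthly rate r = 27.8%/12 = 2.31667% = 0.0231667.
Payoff takes n = ⌈−ln(1 − rB₀/P)/ln(1+r)⌉ = ⌈43.489⌉ = 44 payments; the last is $13.28.
Total paid = 43·$27.00 + $13.28 = $1,174.28.
Total interest = total paid − principal = $1,174.28 − $735.00 = $439.28.

$439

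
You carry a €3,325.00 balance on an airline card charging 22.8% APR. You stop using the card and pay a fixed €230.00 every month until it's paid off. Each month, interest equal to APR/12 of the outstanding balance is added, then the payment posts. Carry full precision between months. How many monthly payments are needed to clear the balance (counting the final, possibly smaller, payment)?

18 months

Monthly rate r = 22.8%/12 = 1.9% = 0.019.
Recurrence: B ← B·(1+r) − €230.00.
Month 1: interest €63.17; balance after payment €3,158.18.
Month 2: interest €60.01; balance after payment €2,988.18.
Closed form: n = −ln(1 − rB₀/P)/ln(1+r) = −ln(0.72533)/ln(1.019) ≈ 17.062, so the balance reaches zero during payment 18.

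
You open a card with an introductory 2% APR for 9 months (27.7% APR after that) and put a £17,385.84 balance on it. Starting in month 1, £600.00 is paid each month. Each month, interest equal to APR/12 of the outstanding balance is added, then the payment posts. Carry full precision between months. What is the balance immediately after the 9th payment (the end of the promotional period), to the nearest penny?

£12,212.23

Promo months 1–9 at r₀ = 2%/12 = 0.00166667; months 10+ at r₁ = 27.7%/12 = 0.0230833.
After month 9: iterate B ← B·(1+r₀) − £600.00 for 9 months → £12,212.23.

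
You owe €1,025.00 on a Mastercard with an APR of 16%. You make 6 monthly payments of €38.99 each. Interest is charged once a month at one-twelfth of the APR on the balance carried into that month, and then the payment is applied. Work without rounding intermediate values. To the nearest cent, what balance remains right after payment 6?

Monthly rate r = 16%/12 = 1.33333% = 0.0133333.
Each month: B ← B·(1+r) − €38.99.
Month 1: interest €13.67; balance after payment €999.68.
Month 2: interest €13.33; balance after payment €974.02.
Month 3: interest €12.99; balance after payment €948.01.
Month 4: interest €12.64; balance after payment €921.66.
Month 5: interest €12.29; balance after payment €894.96.
Month 6: interest €11.93; balance after payment €867.90.

€867.90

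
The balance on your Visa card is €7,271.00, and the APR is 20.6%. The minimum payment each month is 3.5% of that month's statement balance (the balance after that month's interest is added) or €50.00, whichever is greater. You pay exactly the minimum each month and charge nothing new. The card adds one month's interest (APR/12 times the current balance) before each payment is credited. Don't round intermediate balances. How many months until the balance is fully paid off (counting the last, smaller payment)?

128 months

Monthly rate r = 20.6%/12 = 1.71667% = 0.0171667.
While 3.5% of the post-interest balance exceeds €50.00, each month B ← (B·(1+r))·(1 − 0.035), i.e. B shrinks by the factor (1+r)·0.965 = 0.98157.
This holds for months 1–89. Entering month 90 the balance is €1,388.11; 3.5% of the post-interest balance is now below €50.00, so the flat €50.00 minimum applies from here.
From month 90 a fixed €50.00 at rate r clears €1,388.11 in 39 more payments. Total: 89 + 39 = 128 months.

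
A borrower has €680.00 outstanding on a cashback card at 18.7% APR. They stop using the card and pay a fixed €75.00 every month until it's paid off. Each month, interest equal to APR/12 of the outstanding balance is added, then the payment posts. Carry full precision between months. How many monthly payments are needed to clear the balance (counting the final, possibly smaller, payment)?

10 payments

Monthly rate r = 18.7%/12 = 1.55833% = 0.0155833.
Recurrence: B ← B·(1+r) − €75.00.
Month 1: interest €10.60; balance after payment €615.60.
Month 2: interest €9.59; balance after payment €550.19.
Closed form: n = −ln(1 − rB₀/P)/ln(1+r) = −ln(0.85871)/ln(1.01558) ≈ 9.851, so the balance reaches zero during payment 10.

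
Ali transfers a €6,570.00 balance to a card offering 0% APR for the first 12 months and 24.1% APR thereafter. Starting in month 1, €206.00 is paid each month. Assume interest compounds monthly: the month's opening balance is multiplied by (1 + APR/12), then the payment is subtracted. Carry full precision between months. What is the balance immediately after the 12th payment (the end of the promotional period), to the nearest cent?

€4,098.00

Promo months 1–12 at r₀ = 0%/12 = 0; months 13+ at r₁ = 24.1%/12 = 0.0200833.
After month 12 (no interest yet): B = €6,570.00 − 12·€206.00 = €4,098.00.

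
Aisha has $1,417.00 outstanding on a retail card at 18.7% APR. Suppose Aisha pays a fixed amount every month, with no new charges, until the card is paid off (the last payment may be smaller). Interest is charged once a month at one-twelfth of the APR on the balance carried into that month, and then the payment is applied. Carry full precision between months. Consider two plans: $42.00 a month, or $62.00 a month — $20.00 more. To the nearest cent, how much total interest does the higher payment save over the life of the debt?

$260.86

Monthly rate r = 18.7%/12 = 1.55833% = 0.0155833.
At $42.00/mo: n = ⌈−ln(1 − rB₀/P)/ln(1+r)⌉ = 49 payments (last $10.36); total interest = total paid − $1,417.00 = $609.36.
At $62.00/mo: 29 payments (last $29.50); total interest $348.50.
Interest saved = $609.36 − $348.50 = $260.86.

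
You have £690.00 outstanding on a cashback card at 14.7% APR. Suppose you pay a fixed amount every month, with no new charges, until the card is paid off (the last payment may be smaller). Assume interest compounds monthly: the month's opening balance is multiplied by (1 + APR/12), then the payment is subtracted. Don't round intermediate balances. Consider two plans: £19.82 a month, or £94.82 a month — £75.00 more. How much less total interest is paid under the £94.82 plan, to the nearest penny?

Monthly rate r = 14.7%/12 = 1.225% = 0.01225.
At £19.82/mo: n = ⌈−ln(1 − rB₀/P)/ln(1+r)⌉ = 46 payments (last £13.10); total interest = total paid − £690.00 = £215.00.
At £94.82/mo: 8 payments (last £63.52); total interest £37.26.
Interest saved = £215.00 − £37.26 = £177.74.

£177.74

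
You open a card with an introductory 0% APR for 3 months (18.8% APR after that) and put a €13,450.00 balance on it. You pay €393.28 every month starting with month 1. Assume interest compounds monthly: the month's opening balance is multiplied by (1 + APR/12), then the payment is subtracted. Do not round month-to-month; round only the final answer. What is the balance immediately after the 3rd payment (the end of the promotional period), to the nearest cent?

€12,270.16

Promo months 1–3 at r₀ = 0%/12 = 0; months 4+ at r₁ = 18.8%/12 = 0.0156667.
After month 3 (no interest yet): B = €13,450.00 − 3·€393.28 = €12,270.16.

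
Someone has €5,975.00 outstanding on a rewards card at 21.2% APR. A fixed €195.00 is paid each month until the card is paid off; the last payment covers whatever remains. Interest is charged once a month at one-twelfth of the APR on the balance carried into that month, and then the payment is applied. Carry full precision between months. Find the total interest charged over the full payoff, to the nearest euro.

€2,704

Monthly rate r = 21.2%/12 = 1.76667% = 0.0176667.
Payoff takes n = ⌈−ln(1 − rB₀/P)/ln(1+r)⌉ = ⌈44.506⌉ = 45 payments; the last is €99.15.
Total paid = 44·€195.00 + €99.15 = €8,679.15.
Total interest = total paid − principal = €8,679.15 − €5,975.00 = €2,704.15.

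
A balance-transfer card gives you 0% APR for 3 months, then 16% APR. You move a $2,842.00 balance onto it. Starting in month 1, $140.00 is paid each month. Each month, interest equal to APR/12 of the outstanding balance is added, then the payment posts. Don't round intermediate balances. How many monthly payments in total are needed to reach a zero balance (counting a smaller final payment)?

23 payments

Promo months 1–3 at r₀ = 0%/12 = 0; months 4+ at r₁ = 16%/12 = 0.0133333.
After month 3 (no interest yet): B = $2,842.00 − 3·$140.00 = $2,422.00.
Then at r₁ with $140.00/mo: n₂ = −ln(1 − r₁·B/P)/ln(1+r₁) ≈ 19.80 → 20 more payments.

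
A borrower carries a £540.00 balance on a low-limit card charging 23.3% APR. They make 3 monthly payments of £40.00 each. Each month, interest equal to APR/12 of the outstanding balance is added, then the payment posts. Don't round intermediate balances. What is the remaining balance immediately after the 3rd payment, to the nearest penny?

Monthly rate r = 23.3%/12 = 1.94167% = 0.0194167.
Each month: B ← B·(1+r) − £40.00.
Month 1: interest £10.49; balance after payment £510.49.
Month 2: interest £9.91; balance after payment £480.40.
Month 3: interest £9.33; balance after payment £449.72.

£449.72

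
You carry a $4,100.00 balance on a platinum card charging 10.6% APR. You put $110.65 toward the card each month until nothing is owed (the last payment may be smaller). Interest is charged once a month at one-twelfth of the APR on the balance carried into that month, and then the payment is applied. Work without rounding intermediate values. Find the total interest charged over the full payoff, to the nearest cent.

$888.26

Monthly rate r = 10.6%/12 = 0.883333% = 0.00883333.
Payoff takes n = ⌈−ln(1 − rB₀/P)/ln(1+r)⌉ = ⌈45.081⌉ = 46 payments; the last is $9.01.
Total paid = 45·$110.65 + $9.01 = $4,988.26.
Total interest = total paid − principal = $4,988.26 − $4,100.00 = $888.26.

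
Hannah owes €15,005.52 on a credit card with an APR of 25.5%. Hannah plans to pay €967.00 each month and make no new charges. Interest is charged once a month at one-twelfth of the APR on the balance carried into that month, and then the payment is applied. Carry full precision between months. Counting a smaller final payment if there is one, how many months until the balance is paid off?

20 months

Monthly rate r = 25.5%/12 = 2.125% = 0.02125.
Recurrence: B ← B·(1+r) − €967.00.
Month 1: interest €318.87; balance after payment €14,357.39.
Month 2: interest €305.09; balance after payment €13,695.48.
Closed form: n = −ln(1 − rB₀/P)/ln(1+r) = −ln(0.67025)/ln(1.02125) ≈ 19.028, so the balance reaches zero during payment 20.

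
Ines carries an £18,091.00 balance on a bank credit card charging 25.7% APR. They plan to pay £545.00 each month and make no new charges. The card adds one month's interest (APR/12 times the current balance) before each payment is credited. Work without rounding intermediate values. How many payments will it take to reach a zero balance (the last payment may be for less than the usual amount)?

59 payments

Monthly rate r = 25.7%/12 = 2.14167% = 0.0214167.
Recurrence: B ← B·(1+r) − £545.00.
Month 1: interest £387.45; balance after payment £17,933.45.
Month 2: interest £384.07; balance after payment £17,772.52.
Closed form: n = −ln(1 − rB₀/P)/ln(1+r) = −ln(0.28908)/ln(1.02142) ≈ 58.566, so the balance reaches zero during payment 59.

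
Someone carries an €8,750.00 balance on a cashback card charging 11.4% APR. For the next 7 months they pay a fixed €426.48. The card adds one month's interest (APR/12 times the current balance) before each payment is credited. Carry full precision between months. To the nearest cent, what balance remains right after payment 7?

€6,276.92

Monthly rate r = 11.4%/12 = 0.95% = 0.0095.
Each month: B ← B·(1+r) − €426.48.
Month 1: interest €83.12; balance after payment €8,406.65.
Month 2: interest €79.86; balance after payment €8,060.03.
Month 3: interest €76.57; balance after payment €7,710.12.
Month 4: interest €73.25; balance after payment €7,356.88.
Month 5: interest €69.89; balance after payment €7,000.29.
Month 6: interest €66.50; balance after payment €6,640.32.
Month 7: interest €63.08; balance after payment €6,276.92.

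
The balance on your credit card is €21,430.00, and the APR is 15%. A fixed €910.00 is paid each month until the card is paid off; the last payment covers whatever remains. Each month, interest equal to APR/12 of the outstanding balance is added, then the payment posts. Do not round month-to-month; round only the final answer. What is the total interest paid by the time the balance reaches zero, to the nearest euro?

Monthly rate r = 15%/12 = 1.25% = 0.0125.
Payoff takes n = ⌈−ln(1 − rB₀/P)/ln(1+r)⌉ = ⌈28.067⌉ = 29 payments; the last is €61.23.
Total paid = 28·€910.00 + €61.23 = €25,541.23.
Total interest = total paid − principal = €25,541.23 − €21,430.00 = €4,111.23.

€4,111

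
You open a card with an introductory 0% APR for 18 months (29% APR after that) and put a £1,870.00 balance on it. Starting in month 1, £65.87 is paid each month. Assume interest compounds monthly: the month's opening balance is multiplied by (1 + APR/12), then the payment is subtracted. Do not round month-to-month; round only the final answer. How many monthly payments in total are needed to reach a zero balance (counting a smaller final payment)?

31 payments

Promo months 1–18 at r₀ = 0%/12 = 0; months 19+ at r₁ = 29%/12 = 0.0241667.
After month 18 (no interest yet): B = £1,870.00 − 18·£65.87 = £684.34.
Then at r₁ with £65.87/mo: n₂ = −ln(1 − r₁·B/P)/ln(1+r₁) ≈ 12.11 → 13 more payments.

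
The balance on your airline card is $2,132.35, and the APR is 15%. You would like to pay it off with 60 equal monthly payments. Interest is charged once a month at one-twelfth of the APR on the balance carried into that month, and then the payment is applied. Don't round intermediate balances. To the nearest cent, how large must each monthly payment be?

$50.73

Monthly rate r = 15%/12 = 1.25% = 0.0125.
Level-payment amortization: P = B₀·r / (1 − (1+r)^(−n)) = 2132.35·0.0125 / (1 − 1.0125^(−60)).
Denominator 1 − (1+r)^(−60) = 0.525432397.
P = 26.6544 / 0.525432397 ≈ 50.73.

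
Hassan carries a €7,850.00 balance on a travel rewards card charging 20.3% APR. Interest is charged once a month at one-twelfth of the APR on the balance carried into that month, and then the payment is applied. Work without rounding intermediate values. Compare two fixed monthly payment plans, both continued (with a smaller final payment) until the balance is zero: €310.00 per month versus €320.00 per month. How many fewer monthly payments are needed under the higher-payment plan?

Monthly rate r = 20.3%/12 = 1.69167% = 0.0169167.
At €310.00/mo: n = ⌈−ln(1 − rB₀/P)/ln(1+r)⌉ = 34 payments (last €105.71); total interest = total paid − €7,850.00 = €2,485.71.
At €320.00/mo: 32 payments (last €307.05); total interest €2,377.05.
Payments saved = 34 − 32 = 2.

2 fewer payments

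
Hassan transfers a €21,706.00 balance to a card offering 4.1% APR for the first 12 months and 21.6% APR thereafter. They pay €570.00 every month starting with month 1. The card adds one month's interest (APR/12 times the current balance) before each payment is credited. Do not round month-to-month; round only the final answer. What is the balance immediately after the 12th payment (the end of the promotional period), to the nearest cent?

€15,642.85

Promo months 1–12 at r₀ = 4.1%/12 = 0.00341667; months 13+ at r₁ = 21.6%/12 = 0.018.
After month 12: iterate B ← B·(1+r₀) − €570.00 for 12 months → €15,642.85.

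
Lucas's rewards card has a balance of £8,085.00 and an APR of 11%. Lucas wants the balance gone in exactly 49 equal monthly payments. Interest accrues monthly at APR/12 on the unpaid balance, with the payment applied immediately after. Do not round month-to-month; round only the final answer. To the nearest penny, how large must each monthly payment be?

Monthly rate r = 11%/12 = 0.916667% = 0.00916667.
Level-payment amortization: P = B₀·r / (1 − (1+r)^(−n)) = 8085.00·0.00916667 / (1 − 1.00917^(−49)).
Denominator 1 − (1+r)^(−49) = 0.36053314.
P = 74.1125 / 0.36053314 ≈ 205.56.

£205.56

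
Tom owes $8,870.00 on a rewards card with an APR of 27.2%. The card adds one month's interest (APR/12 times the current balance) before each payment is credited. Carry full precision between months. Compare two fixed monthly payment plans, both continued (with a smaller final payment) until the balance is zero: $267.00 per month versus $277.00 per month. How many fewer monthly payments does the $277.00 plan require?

5 fewer payments

Monthly rate r = 27.2%/12 = 2.26667% = 0.0226667.
At $267.00/mo: n = ⌈−ln(1 − rB₀/P)/ln(1+r)⌉ = 63 payments (last $105.06); total interest = total paid − $8,870.00 = $7,789.06.
At $277.00/mo: 58 payments (last $203.43); total interest $7,122.43.
Payments saved = 63 − 58 = 5.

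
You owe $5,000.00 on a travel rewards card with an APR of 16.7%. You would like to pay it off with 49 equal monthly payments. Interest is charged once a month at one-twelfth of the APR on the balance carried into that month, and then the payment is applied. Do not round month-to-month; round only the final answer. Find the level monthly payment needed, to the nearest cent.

Monthly rate r = 16.7%/12 = 1.39167% = 0.0139167.
Level-payment amortization: P = B₀·r / (1 − (1+r)^(−n)) = 5000.00·0.0139167 / (1 − 1.01392^(−49)).
Denominator 1 − (1+r)^(−49) = 0.491970231.
P = 69.5833 / 0.491970231 ≈ 141.44.

$141.44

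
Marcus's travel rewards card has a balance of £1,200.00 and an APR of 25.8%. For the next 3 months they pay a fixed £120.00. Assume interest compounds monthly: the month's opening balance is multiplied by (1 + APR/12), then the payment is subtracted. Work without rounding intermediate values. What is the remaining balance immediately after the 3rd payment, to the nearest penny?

Monthly rate r = 25.8%/12 = 2.15% = 0.0215.
Each month: B ← B·(1+r) − £120.00.
Month 1: interest £25.80; balance after payment £1,105.80.
Month 2: interest £23.77; balance after payment £1,009.57.
Month 3: interest £21.71; balance after payment £911.28.

£911.28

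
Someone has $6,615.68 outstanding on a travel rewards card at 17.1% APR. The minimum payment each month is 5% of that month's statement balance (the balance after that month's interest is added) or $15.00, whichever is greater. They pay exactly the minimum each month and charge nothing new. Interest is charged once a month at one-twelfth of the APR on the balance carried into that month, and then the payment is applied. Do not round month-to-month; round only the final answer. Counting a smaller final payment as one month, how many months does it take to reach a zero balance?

Monthly rate r = 17.1%/12 = 1.425% = 0.01425.
While 5% of the post-interest balance exceeds $15.00, each month B ← (B·(1+r))·(1 − 0.05), i.e. B shrinks by the factor (1+r)·0.95 = 0.96354.
This holds for months 1–84. Entering month 85 the balance is $292.10; 5% of the post-interest balance is now below $15.00, so the flat $15.00 minimum applies from here.
From month 85 a fixed $15.00 at rate r clears $292.10 in 23 more payments. Total: 84 + 23 = 107 months.

107 months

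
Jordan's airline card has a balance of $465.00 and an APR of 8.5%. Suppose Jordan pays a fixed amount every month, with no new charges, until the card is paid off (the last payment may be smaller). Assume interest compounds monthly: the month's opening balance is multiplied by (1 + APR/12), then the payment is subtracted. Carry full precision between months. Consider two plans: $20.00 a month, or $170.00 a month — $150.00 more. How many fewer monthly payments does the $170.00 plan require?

Monthly rate r = 8.5%/12 = 0.708333% = 0.00708333.
At $20.00/mo: n = ⌈−ln(1 − rB₀/P)/ln(1+r)⌉ = 26 payments (last $9.91); total interest = total paid − $465.00 = $44.91.
At $170.00/mo: 3 payments (last $131.33); total interest $6.33.
Payments saved = 26 − 3 = 23.

23 fewer payments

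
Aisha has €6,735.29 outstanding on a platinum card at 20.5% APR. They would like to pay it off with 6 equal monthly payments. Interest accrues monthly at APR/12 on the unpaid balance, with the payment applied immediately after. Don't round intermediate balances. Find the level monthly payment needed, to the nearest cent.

Monthly rate r = 20.5%/12 = 1.70833% = 0.0170833.
Level-payment amortization: P = B₀·r / (1 − (1+r)^(−n)) = 6735.29·0.0170833 / (1 − 1.01708^(−6)).
Denominator 1 − (1+r)^(−6) = 0.096640172.
P = 115.061 / 0.096640172 ≈ 1190.61.

€1,190.61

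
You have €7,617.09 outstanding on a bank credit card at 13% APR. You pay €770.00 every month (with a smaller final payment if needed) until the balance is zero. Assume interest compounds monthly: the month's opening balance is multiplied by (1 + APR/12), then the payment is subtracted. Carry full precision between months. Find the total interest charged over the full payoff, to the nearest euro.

€484

Monthly rate r = 13%/12 = 1.08333% = 0.0108333.
Payoff takes n = ⌈−ln(1 − rB₀/P)/ln(1+r)⌉ = ⌈10.520⌉ = 11 payments; the last is €401.56.
Total paid = 10·€770.00 + €401.56 = €8,101.56.
Total interest = total paid − principal = €8,101.56 − €7,617.09 = €484.47.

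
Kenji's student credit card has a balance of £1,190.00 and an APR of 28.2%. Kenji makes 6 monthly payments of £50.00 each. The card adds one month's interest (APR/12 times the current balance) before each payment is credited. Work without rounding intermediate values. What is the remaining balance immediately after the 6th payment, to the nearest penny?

Monthly rate r = 28.2%/12 = 2.35% = 0.0235.
Each month: B ← B·(1+r) − £50.00.
Month 1: interest £27.96; balance after payment £1,167.96.
Month 2: interest £27.45; balance after payment £1,145.41.
Month 3: interest £26.92; balance after payment £1,122.33.
Month 4: interest £26.37; balance after payment £1,098.70.
Month 5: interest £25.82; balance after payment £1,074.52.
Month 6: interest £25.25; balance after payment £1,049.77.

£1,049.77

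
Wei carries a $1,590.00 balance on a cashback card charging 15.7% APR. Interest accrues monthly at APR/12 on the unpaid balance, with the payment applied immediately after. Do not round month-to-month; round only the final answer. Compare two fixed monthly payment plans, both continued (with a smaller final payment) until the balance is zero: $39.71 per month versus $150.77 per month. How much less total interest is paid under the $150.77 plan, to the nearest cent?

$544.58

Monthly rate r = 15.7%/12 = 1.30833% = 0.0130833.
At $39.71/mo: n = ⌈−ln(1 − rB₀/P)/ln(1+r)⌉ = 58 payments (last $3.47); total interest = total paid − $1,590.00 = $676.94.
At $150.77/mo: 12 payments (last $63.89); total interest $132.36.
Interest saved = $676.94 − $132.36 = $544.58.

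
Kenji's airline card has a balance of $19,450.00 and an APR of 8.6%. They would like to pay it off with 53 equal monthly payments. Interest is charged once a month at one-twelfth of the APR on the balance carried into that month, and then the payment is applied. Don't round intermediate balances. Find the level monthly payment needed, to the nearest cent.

Monthly rate r = 8.6%/12 = 0.716667% = 0.00716667.
Level-payment amortization: P = B₀·r / (1 − (1+r)^(−n)) = 19450.00·0.00716667 / (1 − 1.00717^(−53)).
Denominator 1 − (1+r)^(−53) = 0.315097463.
P = 139.392 / 0.315097463 ≈ 442.38.

$442.38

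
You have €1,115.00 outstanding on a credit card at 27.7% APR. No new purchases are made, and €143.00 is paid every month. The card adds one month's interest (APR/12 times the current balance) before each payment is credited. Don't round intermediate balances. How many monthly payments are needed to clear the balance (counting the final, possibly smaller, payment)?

9 months

Monthly rate r = 27.7%/12 = 2.30833% = 0.0230833.
Recurrence: B ← B·(1+r) − €143.00.
Month 1: interest €25.74; balance after payment €997.74.
Month 2: interest €23.03; balance after payment €877.77.
Closed form: n = −ln(1 − rB₀/P)/ln(1+r) = −ln(0.82001)/ln(1.02308) ≈ 8.695, so the balance reaches zero during payment 9.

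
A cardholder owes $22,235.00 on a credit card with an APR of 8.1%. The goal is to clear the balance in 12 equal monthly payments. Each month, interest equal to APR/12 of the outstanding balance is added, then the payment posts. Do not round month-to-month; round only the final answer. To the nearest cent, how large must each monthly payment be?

Monthly rate r = 8.1%/12 = 0.675% = 0.00675.
Level-payment amortization: P = B₀·r / (1 − (1+r)^(−n)) = 22235.00·0.00675 / (1 − 1.00675^(−12)).
Denominator 1 − (1+r)^(−12) = 0.0775552985.
P = 150.086 / 0.0775552985 ≈ 1935.22.

$1,935.22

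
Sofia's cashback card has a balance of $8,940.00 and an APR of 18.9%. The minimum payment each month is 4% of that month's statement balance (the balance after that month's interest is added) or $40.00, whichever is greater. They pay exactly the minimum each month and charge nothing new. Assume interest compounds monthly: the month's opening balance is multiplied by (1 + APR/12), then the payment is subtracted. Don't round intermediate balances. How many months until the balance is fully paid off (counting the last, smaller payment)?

Monthly rate r = 18.9%/12 = 1.575% = 0.01575.
While 4% of the post-interest balance exceeds $40.00, each month B ← (B·(1+r))·(1 − 0.04), i.e. B shrinks by the factor (1+r)·0.96 = 0.97512.
This holds for months 1–88. Entering month 89 the balance is $973.75; 4% of the post-interest balance is now below $40.00, so the flat $40.00 minimum applies from here.
From month 89 a fixed $40.00 at rate r clears $973.75 in 31 more payments. Total: 88 + 31 = 119 months.

119 months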